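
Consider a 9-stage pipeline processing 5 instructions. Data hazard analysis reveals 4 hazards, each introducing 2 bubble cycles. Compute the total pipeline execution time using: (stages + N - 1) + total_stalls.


Base cycles = 9 + 5 - 1 = 13
Total stalls = 4 * 2 = 8
Total = 13 + 8 = 21

21


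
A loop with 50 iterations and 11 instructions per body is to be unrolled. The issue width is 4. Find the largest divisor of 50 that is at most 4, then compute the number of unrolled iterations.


Largest divisor of 50 <= 4 is 2
New iterations = 50 / 2 = 25

25


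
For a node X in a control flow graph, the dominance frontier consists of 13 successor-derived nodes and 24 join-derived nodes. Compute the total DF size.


DF(X) = direct successor contributions + join point contributions
= 13 + 24 = 37

37


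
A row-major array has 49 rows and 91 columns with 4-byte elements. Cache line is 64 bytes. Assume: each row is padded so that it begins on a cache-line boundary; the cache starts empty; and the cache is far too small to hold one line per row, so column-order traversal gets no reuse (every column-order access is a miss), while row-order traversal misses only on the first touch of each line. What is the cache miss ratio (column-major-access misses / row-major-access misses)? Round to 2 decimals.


Each row occupies 91 * 4 = 364 bytes and starts on a line boundary, so it spans ceil(364 / 64) = 6 cache lines.
Row-major traversal misses (one per line touched): 49 * ceil(91 * 4 / 64) = 294
Column-major traversal misses (no reuse, every access misses): 49 * 91 = 4459
Ratio = 4459 / 294 = 15.17

15.17


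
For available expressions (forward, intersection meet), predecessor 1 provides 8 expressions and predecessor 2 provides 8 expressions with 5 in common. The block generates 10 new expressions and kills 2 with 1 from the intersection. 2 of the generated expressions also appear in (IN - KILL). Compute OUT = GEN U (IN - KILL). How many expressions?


IN = intersection of predecessors = 5
IN - KILL = 5 - 1 = 4
|OUT| = |GEN| + |IN - KILL| - |GEN ∩ (IN - KILL)| = 10 + 4 - 2 = 12

12


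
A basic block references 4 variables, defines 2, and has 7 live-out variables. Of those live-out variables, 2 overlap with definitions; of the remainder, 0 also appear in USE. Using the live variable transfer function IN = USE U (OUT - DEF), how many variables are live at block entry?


OUT - DEF: 7 - 2 = 5
|IN| = |USE| + |OUT - DEF| - |USE ∩ (OUT - DEF)| = 4 + 5 - 0 = 9

9


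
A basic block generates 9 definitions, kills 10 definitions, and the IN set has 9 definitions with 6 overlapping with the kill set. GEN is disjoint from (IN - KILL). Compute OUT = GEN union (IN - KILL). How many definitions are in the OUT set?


IN - KILL: 9 - 6 = 3 surviving definitions
OUT = GEN + surviving = 9 + 3 = 12

12


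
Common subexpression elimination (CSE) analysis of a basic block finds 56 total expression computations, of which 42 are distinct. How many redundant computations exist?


CSE count = total expressions - unique expressions
= 56 - 42 = 14

14


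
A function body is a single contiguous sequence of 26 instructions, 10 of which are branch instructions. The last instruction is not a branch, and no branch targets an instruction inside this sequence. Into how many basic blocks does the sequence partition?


With no in-sequence branch targets, the leaders are the first instruction plus the instruction after each branch.
Number of basic blocks = branches + 1
= 10 + 1 = 11

11


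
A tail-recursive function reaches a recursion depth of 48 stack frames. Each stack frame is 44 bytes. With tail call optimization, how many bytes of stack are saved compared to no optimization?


Without TCO: 48 * 44 = 2112 bytes
With TCO: reuse 1 frame = 44 bytes
Savings = 2112 - 44 = 2068

2068


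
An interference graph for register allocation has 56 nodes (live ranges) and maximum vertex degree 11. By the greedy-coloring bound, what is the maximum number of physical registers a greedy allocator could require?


Greedy coloring never needs more than (max_degree + 1) colors: when coloring a vertex, at most max_degree neighbors are already colored.
Upper bound = 11 + 1 = 12

12


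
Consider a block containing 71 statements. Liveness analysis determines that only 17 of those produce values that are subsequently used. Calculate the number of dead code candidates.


Dead code = total statements - live definitions
= 71 - 17 = 54

54


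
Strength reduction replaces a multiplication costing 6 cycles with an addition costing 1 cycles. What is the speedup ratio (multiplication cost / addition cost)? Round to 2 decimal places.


Ratio = mult_cost / add_cost = 6 / 1 = 6.0

6.0


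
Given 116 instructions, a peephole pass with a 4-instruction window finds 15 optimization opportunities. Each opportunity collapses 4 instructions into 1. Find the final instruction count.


Each match removes 3 instructions.
Total removed = 15 * 3 = 45
Remaining = 116 - 45 = 71

71


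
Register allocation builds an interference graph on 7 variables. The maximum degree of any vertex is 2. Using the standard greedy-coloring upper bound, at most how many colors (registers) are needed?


Greedy coloring never needs more than (max_degree + 1) colors: when coloring a vertex, at most max_degree neighbors are already colored.
Upper bound = 2 + 1 = 3

3


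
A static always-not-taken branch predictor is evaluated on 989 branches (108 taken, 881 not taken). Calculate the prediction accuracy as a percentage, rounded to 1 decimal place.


Predictor: always-not-taken
Correct predictions = 881
Accuracy = 881 / 989 * 100 = 89.1%

89.1


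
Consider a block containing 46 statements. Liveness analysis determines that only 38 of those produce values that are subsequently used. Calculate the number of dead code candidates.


Dead code = total statements - live definitions
= 46 - 38 = 8

8


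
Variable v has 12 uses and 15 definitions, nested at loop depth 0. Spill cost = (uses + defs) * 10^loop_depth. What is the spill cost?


uses + defs = 12 + 15 = 27
10^0 = 1
Spill cost = 27 * 1 = 27

27


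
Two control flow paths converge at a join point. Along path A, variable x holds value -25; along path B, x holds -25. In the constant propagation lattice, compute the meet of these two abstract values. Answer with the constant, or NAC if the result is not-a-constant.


Meet operation: if both paths give the same constant, result is that constant; if they differ, result is NAC (not-a-constant).
Path A: -25, Path B: -25 -> equal
Result: constant -> -25

-25


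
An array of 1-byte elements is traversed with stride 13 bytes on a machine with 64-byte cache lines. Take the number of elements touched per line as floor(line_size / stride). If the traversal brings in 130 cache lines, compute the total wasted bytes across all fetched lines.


Elements per line = floor(64 / 13) = 4
Bytes used per line = 4 * 1 = 4
Wasted per line = 64 - 4 = 60
Total wasted = 60 * 130 = 7800

7800


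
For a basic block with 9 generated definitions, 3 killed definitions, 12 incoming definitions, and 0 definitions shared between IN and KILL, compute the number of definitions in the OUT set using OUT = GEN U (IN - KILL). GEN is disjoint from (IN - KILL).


IN - KILL: 12 - 0 = 12 surviving definitions
OUT = GEN + surviving = 9 + 12 = 21

21


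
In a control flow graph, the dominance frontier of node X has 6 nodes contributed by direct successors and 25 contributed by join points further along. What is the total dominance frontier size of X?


DF(X) = direct successor contributions + join point contributions
= 6 + 25 = 31

31


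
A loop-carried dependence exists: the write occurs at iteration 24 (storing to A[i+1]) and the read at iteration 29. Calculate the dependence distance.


Distance = read iteration - write iteration
= 29 - 24 = 5

5


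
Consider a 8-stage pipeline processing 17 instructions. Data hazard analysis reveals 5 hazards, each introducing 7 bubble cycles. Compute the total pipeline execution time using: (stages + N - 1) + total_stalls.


Base cycles = 8 + 17 - 1 = 24
Total stalls = 5 * 7 = 35
Total = 24 + 35 = 59

59


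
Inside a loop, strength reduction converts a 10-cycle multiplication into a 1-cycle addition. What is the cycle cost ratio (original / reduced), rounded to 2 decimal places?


Ratio = mult_cost / add_cost = 10 / 1 = 10.0

10.0


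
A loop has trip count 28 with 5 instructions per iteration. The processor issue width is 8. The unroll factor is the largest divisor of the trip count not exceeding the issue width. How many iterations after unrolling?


Largest divisor of 28 <= 8 is 7
New iterations = 28 / 7 = 4

4


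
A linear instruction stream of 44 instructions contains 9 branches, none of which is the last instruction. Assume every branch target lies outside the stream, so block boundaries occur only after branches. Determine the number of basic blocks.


With no in-sequence branch targets, the leaders are the first instruction plus the instruction after each branch.
Number of basic blocks = branches + 1
= 9 + 1 = 10

10


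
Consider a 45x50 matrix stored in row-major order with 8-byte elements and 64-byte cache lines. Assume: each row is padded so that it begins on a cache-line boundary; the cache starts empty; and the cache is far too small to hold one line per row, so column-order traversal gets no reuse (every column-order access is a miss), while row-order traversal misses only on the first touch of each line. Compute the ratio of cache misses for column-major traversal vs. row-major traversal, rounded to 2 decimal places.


Each row occupies 50 * 8 = 400 bytes and starts on a line boundary, so it spans ceil(400 / 64) = 7 cache lines.
Row-major traversal misses (one per line touched): 45 * ceil(50 * 8 / 64) = 315
Column-major traversal misses (no reuse, every access misses): 45 * 50 = 2250
Ratio = 2250 / 315 = 7.14

7.14


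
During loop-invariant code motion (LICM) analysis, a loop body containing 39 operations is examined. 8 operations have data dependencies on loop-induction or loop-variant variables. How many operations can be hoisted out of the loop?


Invariant candidates = total - loop-dependent
= 39 - 8 = 31

31


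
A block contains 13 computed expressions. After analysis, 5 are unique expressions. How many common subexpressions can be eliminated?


CSE count = total expressions - unique expressions
= 13 - 5 = 8

8


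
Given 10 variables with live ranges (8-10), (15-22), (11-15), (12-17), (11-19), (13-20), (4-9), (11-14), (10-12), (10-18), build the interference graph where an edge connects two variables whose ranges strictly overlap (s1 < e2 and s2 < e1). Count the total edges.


Check all pairs for overlapping intervals.
Two intervals (s1,e1) and (s2,e2) overlap if s1 < e2 and s2 < e1.
v0 (8-10) vs v1..v9: overlaps v6 -> 1
v1 (15-22) vs v2..v9: overlaps v3, v4, v5, v9 -> 4
v2 (11-15) vs v3..v9: overlaps v3, v4, v5, v7, v8, v9 -> 6
v3 (12-17) vs v4..v9: overlaps v4, v5, v7, v9 -> 4
v4 (11-19) vs v5..v9: overlaps v5, v7, v8, v9 -> 4
v5 (13-20) vs v6..v9: overlaps v7, v9 -> 2
v6 (4-9) vs v7..v9: overlaps none -> 0
v7 (11-14) vs v8..v9: overlaps v8, v9 -> 2
v8 (10-12) vs v9: overlaps v9 -> 1
Total overlapping pairs = 1 + 4 + 6 + 4 + 4 + 2 + 0 + 2 + 1 = 24

24


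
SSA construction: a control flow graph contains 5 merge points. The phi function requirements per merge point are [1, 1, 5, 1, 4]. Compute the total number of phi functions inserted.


Total phi functions = sum of phi functions at each join node
= 1 + 1 + 5 + 1 + 4 = 12

12


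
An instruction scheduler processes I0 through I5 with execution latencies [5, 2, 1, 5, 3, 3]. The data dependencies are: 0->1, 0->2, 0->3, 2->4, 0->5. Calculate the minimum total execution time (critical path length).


Compute longest path through dependency graph: dist(Ik) = max over predecessors of dist + latency(Ik).
dist(I0) = latency 5 = 5
dist(I1) = dist(I0) + 2 = 5 + 2 = 7
dist(I2) = dist(I0) + 1 = 5 + 1 = 6
dist(I3) = dist(I0) + 5 = 5 + 5 = 10
dist(I4) = dist(I2) + 3 = 6 + 3 = 9
dist(I5) = dist(I0) + 3 = 5 + 3 = 8
Critical path = max dist = 10

10


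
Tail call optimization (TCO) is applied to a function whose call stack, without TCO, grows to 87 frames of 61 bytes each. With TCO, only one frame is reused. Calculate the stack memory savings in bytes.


Without TCO: 87 * 61 = 5307 bytes
With TCO: reuse 1 frame = 61 bytes
Savings = 5307 - 61 = 5246

5246


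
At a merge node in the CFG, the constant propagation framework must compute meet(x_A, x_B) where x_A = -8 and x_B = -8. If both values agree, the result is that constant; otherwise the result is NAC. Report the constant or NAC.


Meet operation: if both paths give the same constant, result is that constant; if they differ, result is NAC (not-a-constant).
Path A: -8, Path B: -8 -> equal
Result: constant -> -8

-8


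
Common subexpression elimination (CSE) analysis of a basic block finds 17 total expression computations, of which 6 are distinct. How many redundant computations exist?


CSE count = total expressions - unique expressions
= 17 - 6 = 11

11


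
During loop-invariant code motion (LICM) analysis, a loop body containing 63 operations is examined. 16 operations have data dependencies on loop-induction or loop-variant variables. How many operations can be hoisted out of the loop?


Invariant candidates = total - loop-dependent
= 63 - 16 = 47

47


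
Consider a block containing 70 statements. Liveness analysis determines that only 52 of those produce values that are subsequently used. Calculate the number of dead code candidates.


Dead code = total statements - live definitions
= 70 - 52 = 18

18


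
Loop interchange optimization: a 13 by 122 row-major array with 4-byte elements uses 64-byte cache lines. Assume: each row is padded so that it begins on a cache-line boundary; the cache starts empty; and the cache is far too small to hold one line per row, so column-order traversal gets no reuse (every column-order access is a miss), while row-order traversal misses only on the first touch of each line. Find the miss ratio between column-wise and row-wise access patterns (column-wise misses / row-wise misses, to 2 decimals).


Each row occupies 122 * 4 = 488 bytes and starts on a line boundary, so it spans ceil(488 / 64) = 8 cache lines.
Row-major traversal misses (one per line touched): 13 * ceil(122 * 4 / 64) = 104
Column-major traversal misses (no reuse, every access misses): 13 * 122 = 1586
Ratio = 1586 / 104 = 15.25

15.25


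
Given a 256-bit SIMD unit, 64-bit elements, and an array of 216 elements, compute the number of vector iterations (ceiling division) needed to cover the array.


Width = 256 / 64 = 4 elements per vector op
Iterations = ceil(216 / 4) = 54

54


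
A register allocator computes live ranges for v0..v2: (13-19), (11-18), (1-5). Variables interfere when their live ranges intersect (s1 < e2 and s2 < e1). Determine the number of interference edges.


Check all pairs for overlapping intervals.
Two intervals (s1,e1) and (s2,e2) overlap if s1 < e2 and s2 < e1.
v0 (13-19) vs v1..v2: overlaps v1 -> 1
v1 (11-18) vs v2: overlaps none -> 0
Total overlapping pairs = 1 + 0 = 1

1


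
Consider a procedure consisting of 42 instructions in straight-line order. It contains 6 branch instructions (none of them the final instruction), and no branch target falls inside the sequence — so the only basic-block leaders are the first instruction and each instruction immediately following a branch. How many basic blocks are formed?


With no in-sequence branch targets, the leaders are the first instruction plus the instruction after each branch.
Number of basic blocks = branches + 1
= 6 + 1 = 7

7


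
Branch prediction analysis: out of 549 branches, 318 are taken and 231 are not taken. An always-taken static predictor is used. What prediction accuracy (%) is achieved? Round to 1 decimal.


Predictor: always-taken
Correct predictions = 318
Accuracy = 318 / 549 * 100 = 57.9%

57.9


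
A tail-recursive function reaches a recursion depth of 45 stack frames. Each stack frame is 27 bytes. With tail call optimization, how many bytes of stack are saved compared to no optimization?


Without TCO: 45 * 27 = 1215 bytes
With TCO: reuse 1 frame = 27 bytes
Savings = 1215 - 27 = 1188

1188


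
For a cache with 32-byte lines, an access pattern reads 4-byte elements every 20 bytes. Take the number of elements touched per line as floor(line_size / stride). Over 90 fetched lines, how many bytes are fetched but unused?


Elements per line = floor(32 / 20) = 1
Bytes used per line = 1 * 4 = 4
Wasted per line = 32 - 4 = 28
Total wasted = 28 * 90 = 2520

2520


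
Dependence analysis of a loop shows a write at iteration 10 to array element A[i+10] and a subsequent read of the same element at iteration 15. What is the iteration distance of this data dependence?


Distance = read iteration - write iteration
= 15 - 10 = 5

5


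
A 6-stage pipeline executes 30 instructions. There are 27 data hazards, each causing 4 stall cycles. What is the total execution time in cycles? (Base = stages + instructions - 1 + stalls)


Base cycles = 6 + 30 - 1 = 35
Total stalls = 27 * 4 = 108
Total = 35 + 108 = 143

143


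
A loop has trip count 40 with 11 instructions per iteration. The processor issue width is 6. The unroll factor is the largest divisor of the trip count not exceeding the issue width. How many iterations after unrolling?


Largest divisor of 40 <= 6 is 5
New iterations = 40 / 5 = 8

8


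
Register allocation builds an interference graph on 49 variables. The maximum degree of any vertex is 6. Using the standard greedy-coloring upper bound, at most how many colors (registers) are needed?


Greedy coloring never needs more than (max_degree + 1) colors: when coloring a vertex, at most max_degree neighbors are already colored.
Upper bound = 6 + 1 = 7

7


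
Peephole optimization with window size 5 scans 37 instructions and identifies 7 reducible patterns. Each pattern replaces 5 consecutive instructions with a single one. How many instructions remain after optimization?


Each match removes 4 instructions.
Total removed = 7 * 4 = 28
Remaining = 37 - 28 = 9

9


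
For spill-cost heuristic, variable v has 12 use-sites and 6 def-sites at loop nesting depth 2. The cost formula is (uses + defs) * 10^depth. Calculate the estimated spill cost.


uses + defs = 12 + 6 = 18
10^2 = 100
Spill cost = 18 * 100 = 1800

1800


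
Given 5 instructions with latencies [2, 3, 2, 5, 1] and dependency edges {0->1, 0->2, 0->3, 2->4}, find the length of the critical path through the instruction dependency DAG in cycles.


Compute longest path through dependency graph: dist(Ik) = max over predecessors of dist + latency(Ik).
dist(I0) = latency 2 = 2
dist(I1) = dist(I0) + 3 = 2 + 3 = 5
dist(I2) = dist(I0) + 2 = 2 + 2 = 4
dist(I3) = dist(I0) + 5 = 2 + 5 = 7
dist(I4) = dist(I2) + 1 = 4 + 1 = 5
Critical path = max dist = 7

7


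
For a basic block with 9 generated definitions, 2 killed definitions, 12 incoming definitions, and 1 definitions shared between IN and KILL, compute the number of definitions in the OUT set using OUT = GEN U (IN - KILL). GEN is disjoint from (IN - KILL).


IN - KILL: 12 - 1 = 11 surviving definitions
OUT = GEN + surviving = 9 + 11 = 20

20


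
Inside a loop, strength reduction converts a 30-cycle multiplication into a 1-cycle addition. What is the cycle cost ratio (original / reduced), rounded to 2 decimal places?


Ratio = mult_cost / add_cost = 30 / 1 = 30.0

30.0


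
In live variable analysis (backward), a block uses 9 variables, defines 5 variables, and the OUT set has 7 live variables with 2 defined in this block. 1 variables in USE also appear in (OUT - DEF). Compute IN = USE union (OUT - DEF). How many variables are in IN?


OUT - DEF: 7 - 2 = 5
|IN| = |USE| + |OUT - DEF| - |USE ∩ (OUT - DEF)| = 9 + 5 - 1 = 13

13


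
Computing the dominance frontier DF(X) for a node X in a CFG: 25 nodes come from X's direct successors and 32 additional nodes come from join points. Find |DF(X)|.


DF(X) = direct successor contributions + join point contributions
= 25 + 32 = 57

57


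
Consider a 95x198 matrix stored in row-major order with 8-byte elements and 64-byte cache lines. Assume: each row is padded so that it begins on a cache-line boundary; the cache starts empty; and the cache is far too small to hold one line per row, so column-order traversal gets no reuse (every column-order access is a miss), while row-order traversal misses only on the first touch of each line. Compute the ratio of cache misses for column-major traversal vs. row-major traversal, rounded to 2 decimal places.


Each row occupies 198 * 8 = 1584 bytes and starts on a line boundary, so it spans ceil(1584 / 64) = 25 cache lines.
Row-major traversal misses (one per line touched): 95 * ceil(198 * 8 / 64) = 2375
Column-major traversal misses (no reuse, every access misses): 95 * 198 = 18810
Ratio = 18810 / 2375 = 7.92

7.92


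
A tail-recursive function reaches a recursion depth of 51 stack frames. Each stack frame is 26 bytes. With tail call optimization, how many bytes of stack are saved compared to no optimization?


Without TCO: 51 * 26 = 1326 bytes
With TCO: reuse 1 frame = 26 bytes
Savings = 1326 - 26 = 1300

1300


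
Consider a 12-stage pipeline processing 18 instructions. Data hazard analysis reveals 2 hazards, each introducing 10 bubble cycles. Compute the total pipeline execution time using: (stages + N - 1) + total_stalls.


Base cycles = 12 + 18 - 1 = 29
Total stalls = 2 * 10 = 20
Total = 29 + 20 = 49

49


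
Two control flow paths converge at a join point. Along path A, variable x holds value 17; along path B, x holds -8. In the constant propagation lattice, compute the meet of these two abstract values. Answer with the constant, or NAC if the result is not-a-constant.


Meet operation: if both paths give the same constant, result is that constant; if they differ, result is NAC (not-a-constant).
Path A: 17, Path B: -8 -> differ
Result: not-a-constant -> NAC

NAC


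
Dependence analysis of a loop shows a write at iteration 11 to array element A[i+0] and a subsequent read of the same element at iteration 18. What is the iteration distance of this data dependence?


Distance = read iteration - write iteration
= 18 - 11 = 7

7


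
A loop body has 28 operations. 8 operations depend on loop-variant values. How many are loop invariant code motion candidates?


Invariant candidates = total - loop-dependent
= 28 - 8 = 20

20


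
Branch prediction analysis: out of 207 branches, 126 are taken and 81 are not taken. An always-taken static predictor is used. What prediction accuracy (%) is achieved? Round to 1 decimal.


Predictor: always-taken
Correct predictions = 126
Accuracy = 126 / 207 * 100 = 60.9%

60.9


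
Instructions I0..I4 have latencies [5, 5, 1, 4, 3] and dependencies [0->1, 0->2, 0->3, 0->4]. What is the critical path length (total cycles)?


Compute longest path through dependency graph: dist(Ik) = max over predecessors of dist + latency(Ik).
dist(I0) = latency 5 = 5
dist(I1) = dist(I0) + 5 = 5 + 5 = 10
dist(I2) = dist(I0) + 1 = 5 + 1 = 6
dist(I3) = dist(I0) + 4 = 5 + 4 = 9
dist(I4) = dist(I0) + 3 = 5 + 3 = 8
Critical path = max dist = 10

10


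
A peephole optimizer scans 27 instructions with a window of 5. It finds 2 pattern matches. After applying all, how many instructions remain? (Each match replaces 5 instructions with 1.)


Each match removes 4 instructions.
Total removed = 2 * 4 = 8
Remaining = 27 - 8 = 19

19


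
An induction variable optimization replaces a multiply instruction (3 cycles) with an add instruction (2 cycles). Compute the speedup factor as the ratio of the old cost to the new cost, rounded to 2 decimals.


Ratio = mult_cost / add_cost = 3 / 2 = 1.5

1.5


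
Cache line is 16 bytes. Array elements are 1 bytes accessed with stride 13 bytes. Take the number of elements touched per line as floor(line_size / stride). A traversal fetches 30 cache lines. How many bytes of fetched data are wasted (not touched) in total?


Elements per line = floor(16 / 13) = 1
Bytes used per line = 1 * 1 = 1
Wasted per line = 16 - 1 = 15
Total wasted = 15 * 30 = 450

450


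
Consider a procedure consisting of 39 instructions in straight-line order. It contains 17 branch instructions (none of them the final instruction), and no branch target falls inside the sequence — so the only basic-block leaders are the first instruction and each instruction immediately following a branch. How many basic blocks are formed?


With no in-sequence branch targets, the leaders are the first instruction plus the instruction after each branch.
Number of basic blocks = branches + 1
= 17 + 1 = 18

18


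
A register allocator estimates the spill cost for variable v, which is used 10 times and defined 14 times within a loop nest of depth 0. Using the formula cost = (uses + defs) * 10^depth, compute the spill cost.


uses + defs = 10 + 14 = 24
10^0 = 1
Spill cost = 24 * 1 = 24

24


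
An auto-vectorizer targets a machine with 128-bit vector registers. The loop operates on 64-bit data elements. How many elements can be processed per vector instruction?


Width = SIMD bits / data type bits
= 128 / 64 = 2

2


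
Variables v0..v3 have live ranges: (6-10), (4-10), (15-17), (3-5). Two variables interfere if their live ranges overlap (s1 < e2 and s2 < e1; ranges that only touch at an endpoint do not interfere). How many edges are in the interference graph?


Check all pairs for overlapping intervals.
Two intervals (s1,e1) and (s2,e2) overlap if s1 < e2 and s2 < e1.
v0 (6-10) vs v1..v3: overlaps v1 -> 1
v1 (4-10) vs v2..v3: overlaps v3 -> 1
v2 (15-17) vs v3: overlaps none -> 0
Total overlapping pairs = 1 + 1 + 0 = 2

2


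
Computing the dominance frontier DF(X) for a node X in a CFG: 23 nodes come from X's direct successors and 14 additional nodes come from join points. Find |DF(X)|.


DF(X) = direct successor contributions + join point contributions
= 23 + 14 = 37

37


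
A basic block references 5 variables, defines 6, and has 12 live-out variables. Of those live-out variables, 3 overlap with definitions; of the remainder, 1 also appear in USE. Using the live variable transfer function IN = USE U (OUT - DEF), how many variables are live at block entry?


OUT - DEF: 12 - 3 = 9
|IN| = |USE| + |OUT - DEF| - |USE ∩ (OUT - DEF)| = 5 + 9 - 1 = 13

13


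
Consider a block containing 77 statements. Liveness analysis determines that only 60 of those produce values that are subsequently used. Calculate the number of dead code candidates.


Dead code = total statements - live definitions
= 77 - 60 = 17

17


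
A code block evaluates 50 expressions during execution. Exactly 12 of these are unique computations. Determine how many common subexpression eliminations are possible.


CSE count = total expressions - unique expressions
= 50 - 12 = 38

38


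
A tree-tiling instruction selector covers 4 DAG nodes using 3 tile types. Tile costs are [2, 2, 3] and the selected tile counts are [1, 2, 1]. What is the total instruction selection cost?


Total cost = sum(count_i * cost_i)
= 1*2 + 2*2 + 1*3
= 9

9


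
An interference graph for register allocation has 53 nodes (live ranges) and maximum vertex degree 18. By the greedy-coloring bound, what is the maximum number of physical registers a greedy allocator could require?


Greedy coloring never needs more than (max_degree + 1) colors: when coloring a vertex, at most max_degree neighbors are already colored.
Upper bound = 18 + 1 = 19

19


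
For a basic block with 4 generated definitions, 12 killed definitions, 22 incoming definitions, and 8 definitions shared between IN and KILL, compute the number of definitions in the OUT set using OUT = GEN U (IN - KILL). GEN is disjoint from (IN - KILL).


IN - KILL: 22 - 8 = 14 surviving definitions
OUT = GEN + surviving = 4 + 14 = 18

18


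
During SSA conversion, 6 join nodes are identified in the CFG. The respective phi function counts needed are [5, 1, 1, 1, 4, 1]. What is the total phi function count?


Total phi functions = sum of phi functions at each join node
= 5 + 1 + 1 + 1 + 4 + 1 = 13

13


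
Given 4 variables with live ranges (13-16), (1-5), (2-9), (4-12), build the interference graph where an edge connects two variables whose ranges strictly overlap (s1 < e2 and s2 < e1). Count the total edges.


Check all pairs for overlapping intervals.
Two intervals (s1,e1) and (s2,e2) overlap if s1 < e2 and s2 < e1.
v0 (13-16) vs v1..v3: overlaps none -> 0
v1 (1-5) vs v2..v3: overlaps v2, v3 -> 2
v2 (2-9) vs v3: overlaps v3 -> 1
Total overlapping pairs = 0 + 2 + 1 = 3

3


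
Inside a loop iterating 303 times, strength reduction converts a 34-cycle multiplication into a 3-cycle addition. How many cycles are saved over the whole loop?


Per-iteration saving = 34 - 3 = 31
Total saved = 303 * 31 = 9393

9393


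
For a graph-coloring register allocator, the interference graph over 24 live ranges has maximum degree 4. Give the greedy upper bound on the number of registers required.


Greedy coloring never needs more than (max_degree + 1) colors: when coloring a vertex, at most max_degree neighbors are already colored.
Upper bound = 4 + 1 = 5

5


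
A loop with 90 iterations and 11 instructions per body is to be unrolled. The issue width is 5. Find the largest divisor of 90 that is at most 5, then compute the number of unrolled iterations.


Largest divisor of 90 <= 5 is 5
New iterations = 90 / 5 = 18

18


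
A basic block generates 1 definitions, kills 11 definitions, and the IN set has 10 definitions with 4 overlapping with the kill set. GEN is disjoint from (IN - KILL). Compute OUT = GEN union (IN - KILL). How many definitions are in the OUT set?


IN - KILL: 10 - 4 = 6 surviving definitions
OUT = GEN + surviving = 1 + 6 = 7

7


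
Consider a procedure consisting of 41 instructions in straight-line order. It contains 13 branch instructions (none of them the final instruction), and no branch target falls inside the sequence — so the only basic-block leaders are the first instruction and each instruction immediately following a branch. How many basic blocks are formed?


With no in-sequence branch targets, the leaders are the first instruction plus the instruction after each branch.
Number of basic blocks = branches + 1
= 13 + 1 = 14

14


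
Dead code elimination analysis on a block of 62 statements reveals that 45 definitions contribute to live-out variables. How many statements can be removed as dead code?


Dead code = total statements - live definitions
= 62 - 45 = 17

17


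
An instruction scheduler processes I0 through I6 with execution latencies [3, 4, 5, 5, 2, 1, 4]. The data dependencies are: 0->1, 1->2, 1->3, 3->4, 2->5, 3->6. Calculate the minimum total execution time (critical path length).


Compute longest path through dependency graph: dist(Ik) = max over predecessors of dist + latency(Ik).
dist(I0) = latency 3 = 3
dist(I1) = dist(I0) + 4 = 3 + 4 = 7
dist(I2) = dist(I1) + 5 = 7 + 5 = 12
dist(I3) = dist(I1) + 5 = 7 + 5 = 12
dist(I4) = dist(I3) + 2 = 12 + 2 = 14
dist(I5) = dist(I2) + 1 = 12 + 1 = 13
dist(I6) = dist(I3) + 4 = 12 + 4 = 16
Critical path = max dist = 16

16


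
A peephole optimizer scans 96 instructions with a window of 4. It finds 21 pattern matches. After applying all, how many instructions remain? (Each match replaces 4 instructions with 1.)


Each match removes 3 instructions.
Total removed = 21 * 3 = 63
Remaining = 96 - 63 = 33

33


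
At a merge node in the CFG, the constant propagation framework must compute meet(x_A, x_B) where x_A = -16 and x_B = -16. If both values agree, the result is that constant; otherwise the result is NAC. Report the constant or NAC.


Meet operation: if both paths give the same constant, result is that constant; if they differ, result is NAC (not-a-constant).
Path A: -16, Path B: -16 -> equal
Result: constant -> -16

-16


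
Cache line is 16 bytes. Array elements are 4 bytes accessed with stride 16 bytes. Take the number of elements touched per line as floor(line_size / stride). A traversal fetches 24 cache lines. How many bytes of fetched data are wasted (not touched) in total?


Elements per line = floor(16 / 16) = 1
Bytes used per line = 1 * 4 = 4
Wasted per line = 16 - 4 = 12
Total wasted = 12 * 24 = 288

288


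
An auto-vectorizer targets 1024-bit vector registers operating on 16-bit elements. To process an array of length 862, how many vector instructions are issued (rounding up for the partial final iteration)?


Width = 1024 / 16 = 64 elements per vector op
Iterations = ceil(862 / 64) = 14

14


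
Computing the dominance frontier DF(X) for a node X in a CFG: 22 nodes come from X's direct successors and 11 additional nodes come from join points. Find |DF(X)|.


DF(X) = direct successor contributions + join point contributions
= 22 + 11 = 33

33


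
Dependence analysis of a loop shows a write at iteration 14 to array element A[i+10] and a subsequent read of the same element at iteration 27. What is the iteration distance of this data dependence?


Distance = read iteration - write iteration
= 27 - 14 = 13

13


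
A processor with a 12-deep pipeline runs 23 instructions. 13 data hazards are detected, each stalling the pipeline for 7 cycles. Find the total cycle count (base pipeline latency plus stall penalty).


Base cycles = 12 + 23 - 1 = 34
Total stalls = 13 * 7 = 91
Total = 34 + 91 = 125

125


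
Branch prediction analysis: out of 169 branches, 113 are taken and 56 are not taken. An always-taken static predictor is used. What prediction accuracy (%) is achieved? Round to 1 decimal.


Predictor: always-taken
Correct predictions = 113
Accuracy = 113 / 169 * 100 = 66.9%

66.9


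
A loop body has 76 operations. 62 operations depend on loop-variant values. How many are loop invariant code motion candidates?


Invariant candidates = total - loop-dependent
= 76 - 62 = 14

14


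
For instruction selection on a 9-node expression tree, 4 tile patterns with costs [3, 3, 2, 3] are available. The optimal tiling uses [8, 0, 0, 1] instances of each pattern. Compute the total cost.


Total cost = sum(count_i * cost_i)
= 8*3 + 0*3 + 0*2 + 1*3
= 27

27


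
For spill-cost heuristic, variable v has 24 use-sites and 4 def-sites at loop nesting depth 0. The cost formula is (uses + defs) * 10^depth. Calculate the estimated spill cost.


uses + defs = 24 + 4 = 28
10^0 = 1
Spill cost = 28 * 1 = 28

28


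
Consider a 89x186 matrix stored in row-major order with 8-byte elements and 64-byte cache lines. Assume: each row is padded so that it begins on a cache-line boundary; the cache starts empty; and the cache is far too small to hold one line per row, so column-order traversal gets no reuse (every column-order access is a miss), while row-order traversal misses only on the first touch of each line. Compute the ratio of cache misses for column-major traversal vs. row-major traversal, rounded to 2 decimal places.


Each row occupies 186 * 8 = 1488 bytes and starts on a line boundary, so it spans ceil(1488 / 64) = 24 cache lines.
Row-major traversal misses (one per line touched): 89 * ceil(186 * 8 / 64) = 2136
Column-major traversal misses (no reuse, every access misses): 89 * 186 = 16554
Ratio = 16554 / 2136 = 7.75

7.75


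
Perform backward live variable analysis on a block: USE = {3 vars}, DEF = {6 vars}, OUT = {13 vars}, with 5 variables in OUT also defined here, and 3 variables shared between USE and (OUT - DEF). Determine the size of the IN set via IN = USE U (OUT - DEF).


OUT - DEF: 13 - 5 = 8
|IN| = |USE| + |OUT - DEF| - |USE ∩ (OUT - DEF)| = 3 + 8 - 3 = 8

8


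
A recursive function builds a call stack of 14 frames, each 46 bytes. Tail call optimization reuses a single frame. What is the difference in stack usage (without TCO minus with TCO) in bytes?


Without TCO: 14 * 46 = 644 bytes
With TCO: reuse 1 frame = 46 bytes
Savings = 644 - 46 = 598

598


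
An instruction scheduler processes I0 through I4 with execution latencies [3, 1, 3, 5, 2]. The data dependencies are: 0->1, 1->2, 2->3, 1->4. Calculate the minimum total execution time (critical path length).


Compute longest path through dependency graph: dist(Ik) = max over predecessors of dist + latency(Ik).
dist(I0) = latency 3 = 3
dist(I1) = dist(I0) + 1 = 3 + 1 = 4
dist(I2) = dist(I1) + 3 = 4 + 3 = 7
dist(I3) = dist(I2) + 5 = 7 + 5 = 12
dist(I4) = dist(I1) + 2 = 4 + 2 = 6
Critical path = max dist = 12

12


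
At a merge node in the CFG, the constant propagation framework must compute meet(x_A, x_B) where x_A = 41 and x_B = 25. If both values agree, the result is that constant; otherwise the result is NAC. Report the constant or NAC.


Meet operation: if both paths give the same constant, result is that constant; if they differ, result is NAC (not-a-constant).
Path A: 41, Path B: 25 -> differ
Result: not-a-constant -> NAC

NAC


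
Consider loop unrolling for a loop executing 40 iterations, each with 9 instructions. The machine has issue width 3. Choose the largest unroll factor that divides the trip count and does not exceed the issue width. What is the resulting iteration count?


Largest divisor of 40 <= 3 is 2
New iterations = 40 / 2 = 20

20


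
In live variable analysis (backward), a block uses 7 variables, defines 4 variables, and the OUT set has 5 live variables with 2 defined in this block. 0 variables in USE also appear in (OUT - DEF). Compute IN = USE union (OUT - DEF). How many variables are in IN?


OUT - DEF: 5 - 2 = 3
|IN| = |USE| + |OUT - DEF| - |USE ∩ (OUT - DEF)| = 7 + 3 - 0 = 10

10


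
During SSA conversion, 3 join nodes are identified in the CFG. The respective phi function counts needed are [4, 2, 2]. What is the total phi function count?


Total phi functions = sum of phi functions at each join node
= 4 + 2 + 2 = 8

8


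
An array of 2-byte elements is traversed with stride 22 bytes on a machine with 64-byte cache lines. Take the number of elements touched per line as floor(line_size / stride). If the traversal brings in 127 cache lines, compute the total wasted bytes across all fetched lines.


Elements per line = floor(64 / 22) = 2
Bytes used per line = 2 * 2 = 4
Wasted per line = 64 - 4 = 60
Total wasted = 60 * 127 = 7620

7620


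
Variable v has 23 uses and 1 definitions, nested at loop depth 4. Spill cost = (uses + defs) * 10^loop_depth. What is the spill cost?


uses + defs = 23 + 1 = 24
10^4 = 10000
Spill cost = 24 * 10000 = 240000

240000


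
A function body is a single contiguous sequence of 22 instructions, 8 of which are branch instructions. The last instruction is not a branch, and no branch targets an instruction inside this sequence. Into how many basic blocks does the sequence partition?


With no in-sequence branch targets, the leaders are the first instruction plus the instruction after each branch.
Number of basic blocks = branches + 1
= 8 + 1 = 9

9


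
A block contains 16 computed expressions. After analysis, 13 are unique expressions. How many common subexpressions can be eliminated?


CSE count = total expressions - unique expressions
= 16 - 13 = 3

3


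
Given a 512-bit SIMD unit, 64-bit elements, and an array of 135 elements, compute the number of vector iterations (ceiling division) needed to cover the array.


Width = 512 / 64 = 8 elements per vector op
Iterations = ceil(135 / 8) = 17

17


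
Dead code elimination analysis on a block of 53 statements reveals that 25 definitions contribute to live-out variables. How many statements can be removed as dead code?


Dead code = total statements - live definitions
= 53 - 25 = 28

28
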